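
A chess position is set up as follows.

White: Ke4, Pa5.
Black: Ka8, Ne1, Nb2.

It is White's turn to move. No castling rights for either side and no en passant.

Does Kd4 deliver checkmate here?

After Kd4: black king on a8; in check: no.
Black is not in check, so this cannot be checkmate.

no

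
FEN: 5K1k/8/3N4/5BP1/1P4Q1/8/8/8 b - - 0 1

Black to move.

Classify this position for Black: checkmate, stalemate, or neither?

stalemate

Black to move; black king on h8.
In check: no.
King squares — g7: attacked by Kf8; h7: attacked by Bf5; g8: attacked by Kf8.
Legal moves for Black: none.
Not in check and no legal moves → stalemate.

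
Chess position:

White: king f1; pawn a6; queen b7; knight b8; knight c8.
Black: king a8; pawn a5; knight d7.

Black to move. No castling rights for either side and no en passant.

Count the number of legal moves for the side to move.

Black to move; king on a8.
In check: yes, from the white queen on b7.
Legal moves: none.
Count: 0.

0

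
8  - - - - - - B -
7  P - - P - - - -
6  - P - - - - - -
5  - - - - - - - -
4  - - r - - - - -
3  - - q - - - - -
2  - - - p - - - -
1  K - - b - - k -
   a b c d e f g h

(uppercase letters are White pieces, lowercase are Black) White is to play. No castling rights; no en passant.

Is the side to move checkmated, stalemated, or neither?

neither

White to move; white king on a1.
In check: yes, from the black queen on c3.
King squares — b1: available; a2: available; b2: attacked by Qc3.
Legal moves for White: Ka2, Kb1.
White is in check but has 2 legal moves → neither.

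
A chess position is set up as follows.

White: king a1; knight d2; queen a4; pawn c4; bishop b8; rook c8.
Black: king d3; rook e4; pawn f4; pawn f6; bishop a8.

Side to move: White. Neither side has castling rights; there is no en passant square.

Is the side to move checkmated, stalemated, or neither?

neither

White to move; white king on a1.
In check: no.
Legal moves for White include: Rh8, Rg8, Rf8, Re8, Rd8+, Rc7, Rc6, Rc5, Bc7, Ba7, Bd6, Be5, Bxf4, Qe8, Qxa8, Qd7+, Qa7, Qc6, ... (list truncated; more exist).
White has legal moves and is not in check → neither.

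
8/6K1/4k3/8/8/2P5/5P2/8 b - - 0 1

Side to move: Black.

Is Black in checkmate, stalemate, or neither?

Black to move; black king on e6.
In check: no.
Legal moves for Black: Ke7, Kd7, Kd6, Kf5, Ke5, Kd5.
Black has 6 legal moves and is not in check → neither.

neither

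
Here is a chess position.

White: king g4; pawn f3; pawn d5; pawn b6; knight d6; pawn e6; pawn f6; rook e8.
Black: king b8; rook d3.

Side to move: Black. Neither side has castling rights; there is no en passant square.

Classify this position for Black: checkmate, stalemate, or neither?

checkmate

Black to move; black king on b8.
In check: yes, from the white rook on e8.
King squares — a7: attacked by Pb6; b7: attacked by Nd6; c7: attacked by Pb6; a8: attacked by Re8; c8: attacked by Nd6.
Legal moves for Black: none.
In check with no legal moves → checkmate.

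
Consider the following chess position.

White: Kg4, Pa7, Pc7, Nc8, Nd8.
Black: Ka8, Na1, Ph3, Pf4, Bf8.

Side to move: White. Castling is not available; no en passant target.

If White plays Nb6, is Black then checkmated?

After Nb6: black king on a8; in check: yes, from the white knight on b6.
Black has 1 legal reply: Kxa7.
In check but a legal move exists → not checkmate.

no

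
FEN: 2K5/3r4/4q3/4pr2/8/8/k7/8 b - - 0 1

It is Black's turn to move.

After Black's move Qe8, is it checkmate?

After Qe8: white king on c8; in check: yes, from the black queen on e8.
King squares — b7: attacked by Rd7; c7: attacked by Rd7; d7: attacked by Qe8; b8: attacked by Qe8; d8: attacked by Rd7.
White has no legal moves → checkmate.

yes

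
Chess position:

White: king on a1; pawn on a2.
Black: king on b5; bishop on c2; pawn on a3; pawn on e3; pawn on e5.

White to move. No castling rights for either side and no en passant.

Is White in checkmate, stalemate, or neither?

stalemate

White to move; white king on a1.
In check: no.
King squares — b1: attacked by Bc2; a2: own pawn; b2: attacked by Pa3.
Legal moves for White: none.
Not in check and no legal moves → stalemate.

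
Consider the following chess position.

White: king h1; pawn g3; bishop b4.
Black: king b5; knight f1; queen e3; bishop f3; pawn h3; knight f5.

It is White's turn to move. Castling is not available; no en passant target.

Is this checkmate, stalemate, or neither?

White to move; white king on h1.
In check: yes, from the black bishop on f3.
King squares — g1: attacked by Qe3; g2: attacked by Bf3; h2: attacked by Nf1.
Legal moves for White: none.
In check with no legal moves → checkmate.

checkmate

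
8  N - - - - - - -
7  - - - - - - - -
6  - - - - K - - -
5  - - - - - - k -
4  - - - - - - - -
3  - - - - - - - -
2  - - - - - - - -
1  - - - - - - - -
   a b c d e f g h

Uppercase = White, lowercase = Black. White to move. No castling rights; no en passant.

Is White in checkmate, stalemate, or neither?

White to move; white king on e6.
In check: no.
Legal moves for White: Nc7, Nb6, Kf7, Ke7, Kd7, Kd6, Ke5, Kd5.
White has 8 legal moves and is not in check → neither.

neither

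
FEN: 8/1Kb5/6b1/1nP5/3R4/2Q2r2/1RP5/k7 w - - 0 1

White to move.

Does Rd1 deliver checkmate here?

After Rd1: black king on a1; in check: yes, from the white rook on d1.
King squares — b1: attacked by Rd1; a2: attacked by Rb2; b2: attacked by Qc3.
Black has no legal moves → checkmate.

yes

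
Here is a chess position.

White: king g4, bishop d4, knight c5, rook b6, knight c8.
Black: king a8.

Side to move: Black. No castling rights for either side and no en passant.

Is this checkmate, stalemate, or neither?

Black to move; black king on a8.
In check: no.
King squares — a7: attacked by Nc8; b7: attacked by Nc5; b8: attacked by Rb6.
Legal moves for Black: none.
Not in check and no legal moves → stalemate.

stalemate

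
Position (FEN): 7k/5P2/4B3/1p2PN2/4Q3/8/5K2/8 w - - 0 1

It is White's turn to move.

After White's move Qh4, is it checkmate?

yes

After Qh4: black king on h8; in check: yes, from the white queen on h4.
King squares — g7: attacked by Nf5; h7: attacked by Qh4; g8: attacked by Pf7.
Black has no legal moves → checkmate.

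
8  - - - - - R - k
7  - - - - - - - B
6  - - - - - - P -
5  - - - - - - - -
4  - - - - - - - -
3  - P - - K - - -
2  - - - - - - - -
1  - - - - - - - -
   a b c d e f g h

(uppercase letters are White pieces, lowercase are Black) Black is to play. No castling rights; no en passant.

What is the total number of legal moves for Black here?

1

Black to move; king on h8.
In check: yes, from the white rook on f8.
Legal moves: Kg7.
Count: 1.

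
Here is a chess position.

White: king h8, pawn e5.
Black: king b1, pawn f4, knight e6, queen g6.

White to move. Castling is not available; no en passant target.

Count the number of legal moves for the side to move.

0

White to move; king on h8.
In check: no.
Legal moves: none.
Count: 0.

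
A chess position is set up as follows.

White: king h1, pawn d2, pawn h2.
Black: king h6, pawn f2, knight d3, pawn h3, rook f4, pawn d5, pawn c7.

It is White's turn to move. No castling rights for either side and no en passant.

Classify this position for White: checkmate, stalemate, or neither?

White to move; white king on h1.
In check: no.
King squares — g1: attacked by Pf2; g2: attacked by Ph3; h2: own pawn.
Legal moves for White: none.
Not in check and no legal moves → stalemate.

stalemate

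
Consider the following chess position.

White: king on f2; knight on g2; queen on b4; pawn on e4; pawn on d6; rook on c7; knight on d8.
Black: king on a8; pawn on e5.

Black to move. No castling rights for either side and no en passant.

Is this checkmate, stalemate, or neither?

Black to move; black king on a8.
In check: no.
King squares — a7: attacked by Rc7; b7: attacked by Qb4; b8: attacked by Qb4.
Legal moves for Black: none.
Not in check and no legal moves → stalemate.

stalemate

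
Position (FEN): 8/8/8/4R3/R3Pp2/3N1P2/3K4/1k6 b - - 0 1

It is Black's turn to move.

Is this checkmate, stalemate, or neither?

Black to move; black king on b1.
In check: no.
King squares — a1: attacked by Ra4; c1: attacked by Kd2; a2: attacked by Ra4; b2: attacked by Nd3; c2: attacked by Kd2.
Legal moves for Black: none.
Not in check and no legal moves → stalemate.

stalemate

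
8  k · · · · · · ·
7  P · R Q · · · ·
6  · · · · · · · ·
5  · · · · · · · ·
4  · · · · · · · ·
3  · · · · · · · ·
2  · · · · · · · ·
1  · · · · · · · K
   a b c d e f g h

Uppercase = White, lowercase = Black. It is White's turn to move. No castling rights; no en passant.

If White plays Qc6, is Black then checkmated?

yes

After Qc6: black king on a8; in check: yes, from the white queen on c6.
King squares — a7: attacked by Rc7; b7: attacked by Qc6; b8: attacked by Pa7.
Black has no legal moves → checkmate.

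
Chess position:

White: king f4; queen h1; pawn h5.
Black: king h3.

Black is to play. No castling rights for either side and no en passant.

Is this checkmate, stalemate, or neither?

Black to move; black king on h3.
In check: yes, from the white queen on h1.
King squares — g2: attacked by Qh1; h2: attacked by Qh1; g3: attacked by Kf4; g4: attacked by Kf4; h4: attacked by Qh1.
Legal moves for Black: none.
In check with no legal moves → checkmate.

checkmate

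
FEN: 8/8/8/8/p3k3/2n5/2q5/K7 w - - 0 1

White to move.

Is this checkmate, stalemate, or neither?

stalemate

White to move; white king on a1.
In check: no.
King squares — b1: attacked by Qc2; a2: attacked by Qc2; b2: attacked by Qc2.
Legal moves for White: none.
Not in check and no legal moves → stalemate.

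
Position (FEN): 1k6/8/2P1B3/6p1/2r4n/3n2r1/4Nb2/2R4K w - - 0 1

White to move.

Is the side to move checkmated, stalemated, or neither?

White to move; white king on h1.
In check: no.
Legal moves for White include: Bg8, Bc8, Bf7, Bd7, Bf5, Bd5, Bg4, Bxc4, Bh3, Nf4, Nd4, Nxg3, Nc3, Ng1, Kh2, Rxc4, Rc3, Rc2, ... (list truncated; more exist).
White has legal moves and is not in check → neither.

neither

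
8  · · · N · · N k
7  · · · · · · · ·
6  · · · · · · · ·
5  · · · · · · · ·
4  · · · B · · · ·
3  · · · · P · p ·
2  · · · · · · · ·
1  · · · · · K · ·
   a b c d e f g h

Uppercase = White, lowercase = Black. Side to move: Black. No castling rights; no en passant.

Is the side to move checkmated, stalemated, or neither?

neither

Black to move; black king on h8.
In check: yes, from the white bishop on d4.
King squares — g7: attacked by Bd4; h7: available; g8: available.
Legal moves for Black: Kxg8, Kh7.
Black is in check but has 2 legal moves → neither.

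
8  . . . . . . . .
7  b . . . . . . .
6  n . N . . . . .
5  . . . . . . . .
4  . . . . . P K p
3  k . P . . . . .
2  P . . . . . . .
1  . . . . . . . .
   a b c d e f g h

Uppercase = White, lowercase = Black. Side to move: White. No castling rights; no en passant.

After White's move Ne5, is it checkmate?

no

After Ne5: black king on a3; in check: no.
Black is not in check, so this cannot be checkmate.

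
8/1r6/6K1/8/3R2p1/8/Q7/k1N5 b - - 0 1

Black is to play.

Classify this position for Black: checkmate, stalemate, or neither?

Black to move; black king on a1.
In check: yes, from the white queen on a2.
King squares — b1: attacked by Qa2; a2: attacked by Nc1; b2: attacked by Qa2.
Legal moves for Black: none.
In check with no legal moves → checkmate.

checkmate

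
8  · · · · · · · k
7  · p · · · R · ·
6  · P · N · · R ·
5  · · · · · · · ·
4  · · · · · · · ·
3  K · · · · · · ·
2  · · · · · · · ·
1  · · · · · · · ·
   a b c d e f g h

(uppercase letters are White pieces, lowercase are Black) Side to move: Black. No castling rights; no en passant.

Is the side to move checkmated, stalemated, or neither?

Black to move; black king on h8.
In check: no.
King squares — g7: attacked by Rg6; h7: attacked by Rf7; g8: attacked by Rg6.
Legal moves for Black: none.
Not in check and no legal moves → stalemate.

stalemate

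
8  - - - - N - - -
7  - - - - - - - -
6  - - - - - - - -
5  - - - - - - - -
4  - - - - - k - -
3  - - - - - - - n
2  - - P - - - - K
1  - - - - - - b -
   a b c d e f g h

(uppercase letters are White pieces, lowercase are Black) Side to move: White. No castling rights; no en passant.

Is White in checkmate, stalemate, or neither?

White to move; white king on h2.
In check: yes, from the black bishop on g1.
Legal moves for White: Kxh3, Kg2, Kh1.
White is in check but has 3 legal moves → neither.

neither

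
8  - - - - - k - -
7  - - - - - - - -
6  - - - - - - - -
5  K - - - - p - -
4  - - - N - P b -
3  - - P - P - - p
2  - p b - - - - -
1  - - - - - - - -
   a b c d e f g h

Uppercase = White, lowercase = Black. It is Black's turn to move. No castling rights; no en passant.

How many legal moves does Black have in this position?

20

Black to move; king on f8.
In check: no.
Legal moves: Kg8, Ke8, Kg7, Kf7, Ke7, Bh5, Bf3, Be2, Bgd1, Be4, Ba4, Bd3, Bb3, Bcd1, Bb1, h2, b1=Q, b1=R, b1=B, b1=N.
Count: 20.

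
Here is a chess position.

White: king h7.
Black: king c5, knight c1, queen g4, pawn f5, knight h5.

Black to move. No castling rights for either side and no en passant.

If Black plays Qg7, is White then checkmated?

yes

After Qg7: white king on h7; in check: yes, from the black queen on g7.
King squares — g6: attacked by Qg7; h6: attacked by Qg7; g7: attacked by Nh5; g8: attacked by Qg7; h8: attacked by Qg7.
White has no legal moves → checkmate.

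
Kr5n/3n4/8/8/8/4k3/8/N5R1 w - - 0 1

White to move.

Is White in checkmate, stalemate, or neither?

White to move; white king on a8.
In check: yes, from the black rook on b8.
Legal moves for White: Ka7.
White is in check but has 1 legal move → neither.

neither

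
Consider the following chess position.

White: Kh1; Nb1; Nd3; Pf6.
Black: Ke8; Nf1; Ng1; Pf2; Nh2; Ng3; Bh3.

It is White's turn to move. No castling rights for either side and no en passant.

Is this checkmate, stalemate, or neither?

checkmate

White to move; white king on h1.
In check: yes, from the black knight on g3.
King squares — g1: attacked by Pf2; g2: attacked by Bh3; h2: attacked by Nf1.
Legal moves for White: none.
In check with no legal moves → checkmate.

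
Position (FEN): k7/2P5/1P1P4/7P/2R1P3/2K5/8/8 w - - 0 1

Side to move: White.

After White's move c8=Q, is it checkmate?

yes

After c8=Q: black king on a8; in check: yes, from the white queen on c8.
King squares — a7: attacked by Pb6; b7: attacked by Qc8; b8: attacked by Qc8.
Black has no legal moves → checkmate.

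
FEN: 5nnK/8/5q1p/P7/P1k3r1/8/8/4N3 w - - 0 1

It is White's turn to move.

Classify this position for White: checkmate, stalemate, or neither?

checkmate

White to move; white king on h8.
In check: yes, from the black queen on f6.
King squares — g7: attacked by Rg4; h7: attacked by Nf8; g8: attacked by Rg4.
Legal moves for White: none.
In check with no legal moves → checkmate.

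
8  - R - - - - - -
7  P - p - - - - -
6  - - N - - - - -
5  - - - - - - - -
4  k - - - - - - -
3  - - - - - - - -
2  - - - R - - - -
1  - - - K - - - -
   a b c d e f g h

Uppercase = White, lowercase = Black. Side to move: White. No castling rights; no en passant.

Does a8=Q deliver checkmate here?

yes

After a8=Q: black king on a4; in check: yes, from the white queen on a8.
King squares — a3: attacked by Qa8; b3: attacked by Rb8; b4: attacked by Nc6; a5: attacked by Nc6; b5: attacked by Rb8.
Black has no legal moves → checkmate.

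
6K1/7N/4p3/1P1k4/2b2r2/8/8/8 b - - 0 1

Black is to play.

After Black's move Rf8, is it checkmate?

After Rf8: white king on g8; in check: yes, from the black rook on f8.
White has 3 legal replies: Kxf8, Kg7, Nxf8.
In check but a legal move exists → not checkmate.

no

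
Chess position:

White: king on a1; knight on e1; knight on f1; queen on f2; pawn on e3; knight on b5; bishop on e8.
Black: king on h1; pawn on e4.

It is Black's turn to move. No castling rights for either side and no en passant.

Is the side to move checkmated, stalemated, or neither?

Black to move; black king on h1.
In check: no.
King squares — g1: attacked by Qf2; g2: attacked by Ne1; h2: attacked by Nf1.
Legal moves for Black: none.
Not in check and no legal moves → stalemate.

stalemate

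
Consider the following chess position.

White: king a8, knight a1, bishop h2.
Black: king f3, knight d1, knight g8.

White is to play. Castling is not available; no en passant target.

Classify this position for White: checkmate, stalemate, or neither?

White to move; white king on a8.
In check: no.
Legal moves for White: Kb8, Kb7, Ka7, Bb8, Bc7, Bd6, Be5, Bf4, Bg3, Bg1, Nb3, Nc2.
White has 12 legal moves and is not in check → neither.

neither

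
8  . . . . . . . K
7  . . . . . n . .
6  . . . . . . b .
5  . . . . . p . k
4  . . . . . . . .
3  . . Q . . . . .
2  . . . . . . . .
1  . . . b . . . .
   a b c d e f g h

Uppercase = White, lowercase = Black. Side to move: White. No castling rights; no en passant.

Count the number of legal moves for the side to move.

2

White to move; king on h8.
In check: yes, from the black knight on f7.
Legal moves: Kg8, Kg7.
Count: 2.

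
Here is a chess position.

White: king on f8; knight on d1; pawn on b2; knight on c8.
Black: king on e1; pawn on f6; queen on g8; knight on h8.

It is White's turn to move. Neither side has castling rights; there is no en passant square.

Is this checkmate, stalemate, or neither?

neither

White to move; white king on f8.
In check: yes, from the black queen on g8.
King squares — e7: available; f7: attacked by Qg8; g7: attacked by Qg8; e8: attacked by Qg8; g8: available.
Legal moves for White: Kxg8, Ke7.
White is in check but has 2 legal moves → neither.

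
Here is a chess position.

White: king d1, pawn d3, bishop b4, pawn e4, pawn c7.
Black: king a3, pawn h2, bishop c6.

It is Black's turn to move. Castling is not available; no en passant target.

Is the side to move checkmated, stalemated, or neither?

Black to move; black king on a3.
In check: yes, from the white bishop on b4.
King squares — a2: available; b2: available; b3: available; a4: available; b4: available.
Legal moves for Black: Kxb4, Ka4, Kb3, Kb2, Ka2.
Black is in check but has 5 legal moves → neither.

neither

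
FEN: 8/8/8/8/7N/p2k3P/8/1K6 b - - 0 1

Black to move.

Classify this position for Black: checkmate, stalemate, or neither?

neither

Black to move; black king on d3.
In check: no.
Legal moves for Black: Ke4, Kd4, Kc4, Ke3, Kc3, Ke2, Kd2, a2+.
Black has 8 legal moves and is not in check → neither.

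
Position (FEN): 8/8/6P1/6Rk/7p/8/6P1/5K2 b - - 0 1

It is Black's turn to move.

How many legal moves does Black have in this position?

Black to move; king on h5.
In check: yes, from the white rook on g5.
Legal moves: Kh6, Kxg5.
Count: 2.

2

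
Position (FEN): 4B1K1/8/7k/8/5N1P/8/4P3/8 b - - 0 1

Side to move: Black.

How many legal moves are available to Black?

Black to move; king on h6.
In check: no.
Legal moves: none.
Count: 0.

0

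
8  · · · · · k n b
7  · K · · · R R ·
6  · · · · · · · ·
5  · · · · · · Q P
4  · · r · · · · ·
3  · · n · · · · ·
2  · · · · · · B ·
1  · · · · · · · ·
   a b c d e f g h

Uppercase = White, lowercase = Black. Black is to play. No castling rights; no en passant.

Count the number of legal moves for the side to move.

1

Black to move; king on f8.
In check: yes, from the white rook on f7.
Legal moves: Ke8.
Count: 1.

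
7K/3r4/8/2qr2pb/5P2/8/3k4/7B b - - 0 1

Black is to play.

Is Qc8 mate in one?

After Qc8: white king on h8; in check: yes, from the black queen on c8.
King squares — g7: attacked by Rd7; h7: attacked by Rd7; g8: attacked by Qc8.
White has no legal moves → checkmate.

yes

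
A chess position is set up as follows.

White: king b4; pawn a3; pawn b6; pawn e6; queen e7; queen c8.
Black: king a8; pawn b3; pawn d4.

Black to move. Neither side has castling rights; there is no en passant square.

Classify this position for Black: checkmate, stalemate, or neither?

Black to move; black king on a8.
In check: yes, from the white queen on c8.
King squares — a7: attacked by Pb6; b7: attacked by Qe7; b8: attacked by Qc8.
Legal moves for Black: none.
In check with no legal moves → checkmate.

checkmate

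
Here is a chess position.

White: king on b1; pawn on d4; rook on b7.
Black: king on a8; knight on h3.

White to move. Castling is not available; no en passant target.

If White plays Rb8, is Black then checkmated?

After Rb8: black king on a8; in check: yes, from the white rook on b8.
Black has 2 legal replies: Kxb8, Ka7.
In check but a legal move exists → not checkmate.

no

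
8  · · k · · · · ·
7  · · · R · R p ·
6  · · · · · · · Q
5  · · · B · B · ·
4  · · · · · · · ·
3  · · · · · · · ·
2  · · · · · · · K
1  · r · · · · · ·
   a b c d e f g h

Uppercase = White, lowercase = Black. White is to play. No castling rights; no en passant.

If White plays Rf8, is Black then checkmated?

yes

After Rf8: black king on c8; in check: yes, from the white rook on f8.
King squares — b7: attacked by Bd5; c7: attacked by Rd7; d7: attacked by Bf5; b8: attacked by Rf8; d8: attacked by Rd7.
Black has no legal moves → checkmate.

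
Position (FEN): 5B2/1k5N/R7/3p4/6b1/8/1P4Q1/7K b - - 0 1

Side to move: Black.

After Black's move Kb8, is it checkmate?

After Kb8: white king on h1; in check: no.
White is not in check, so this cannot be checkmate.

no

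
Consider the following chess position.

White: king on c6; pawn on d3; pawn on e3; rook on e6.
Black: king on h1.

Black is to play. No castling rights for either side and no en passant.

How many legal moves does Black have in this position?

3

Black to move; king on h1.
In check: no.
Legal moves: Kh2, Kg2, Kg1.
Count: 3.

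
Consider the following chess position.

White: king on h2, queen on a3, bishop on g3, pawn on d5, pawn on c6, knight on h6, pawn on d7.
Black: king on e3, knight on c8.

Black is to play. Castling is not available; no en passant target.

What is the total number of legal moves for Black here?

Black to move; king on e3.
In check: yes, from the white queen on a3.
Legal moves: Ke4, Kd4, Ke2, Kd2.
Count: 4.

4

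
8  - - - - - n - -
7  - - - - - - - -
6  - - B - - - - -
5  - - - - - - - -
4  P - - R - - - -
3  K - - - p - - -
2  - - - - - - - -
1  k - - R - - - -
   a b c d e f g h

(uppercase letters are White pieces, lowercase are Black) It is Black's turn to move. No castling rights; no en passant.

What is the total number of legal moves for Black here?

0

Black to move; king on a1.
In check: yes, from the white rook on d1.
Legal moves: none.
Count: 0.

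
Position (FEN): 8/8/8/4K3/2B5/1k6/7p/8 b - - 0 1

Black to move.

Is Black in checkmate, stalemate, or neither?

Black to move; black king on b3.
In check: yes, from the white bishop on c4.
Legal moves for Black: Kxc4, Kb4, Ka4, Kc3, Ka3, Kc2, Kb2.
Black is in check but has 7 legal moves → neither.

neither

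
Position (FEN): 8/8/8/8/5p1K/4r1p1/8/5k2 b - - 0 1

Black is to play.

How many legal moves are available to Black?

Black to move; king on f1.
In check: no.
Legal moves: Re8, Re7, Re6, Re5, Re4, Rf3, Rd3, Rc3, Rb3, Ra3, Re2, Re1, Kg2, Kf2, Ke2, Kg1, Ke1, f3, g2.
Count: 19.

19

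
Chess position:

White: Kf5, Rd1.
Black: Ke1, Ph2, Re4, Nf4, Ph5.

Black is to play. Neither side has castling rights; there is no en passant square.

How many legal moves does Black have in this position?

Black to move; king on e1.
In check: yes, from the white rook on d1.
Legal moves: Kf2, Ke2, Kxd1.
Count: 3.

3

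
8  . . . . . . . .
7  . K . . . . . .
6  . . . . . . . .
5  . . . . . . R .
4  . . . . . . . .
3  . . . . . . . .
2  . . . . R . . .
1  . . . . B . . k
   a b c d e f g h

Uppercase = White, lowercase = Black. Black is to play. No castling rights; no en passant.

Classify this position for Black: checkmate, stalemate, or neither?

stalemate

Black to move; black king on h1.
In check: no.
King squares — g1: attacked by Rg5; g2: attacked by Re2; h2: attacked by Re2.
Legal moves for Black: none.
Not in check and no legal moves → stalemate.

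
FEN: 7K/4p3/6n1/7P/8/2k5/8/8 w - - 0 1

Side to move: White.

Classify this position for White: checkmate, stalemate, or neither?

White to move; white king on h8.
In check: yes, from the black knight on g6.
Legal moves for White: Kg8, Kh7, Kg7, hxg6.
White is in check but has 4 legal moves → neither.

neither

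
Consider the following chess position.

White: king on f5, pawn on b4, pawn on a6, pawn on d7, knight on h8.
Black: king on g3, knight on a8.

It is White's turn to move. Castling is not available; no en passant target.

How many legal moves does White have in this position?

14

White to move; king on f5.
In check: no.
Legal moves: Nf7, Ng6, Kg6, Kf6, Ke6, Kg5, Ke5, Ke4, d8=Q, d8=R, d8=B, d8=N, a7, b5.
Count: 14.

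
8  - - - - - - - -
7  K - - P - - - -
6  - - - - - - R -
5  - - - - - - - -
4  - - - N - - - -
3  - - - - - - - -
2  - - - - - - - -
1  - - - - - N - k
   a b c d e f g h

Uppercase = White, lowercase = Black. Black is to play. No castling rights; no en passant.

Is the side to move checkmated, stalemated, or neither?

Black to move; black king on h1.
In check: no.
King squares — g1: attacked by Rg6; g2: attacked by Rg6; h2: attacked by Nf1.
Legal moves for Black: none.
Not in check and no legal moves → stalemate.

stalemate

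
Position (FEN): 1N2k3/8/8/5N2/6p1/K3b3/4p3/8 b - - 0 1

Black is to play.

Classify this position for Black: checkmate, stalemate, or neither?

neither

Black to move; black king on e8.
In check: no.
Legal moves for Black include: Kf8, Kd8, Kf7, Ba7, Bh6, Bb6, Bg5, Bc5+, Bf4, Bd4, Bf2, Bd2, Bg1, Bc1+, g3, e1=Q, e1=R, e1=B, ... (list truncated; more exist).
Black has legal moves and is not in check → neither.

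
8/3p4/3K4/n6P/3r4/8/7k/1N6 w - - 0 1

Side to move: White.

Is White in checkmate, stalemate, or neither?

White to move; white king on d6.
In check: yes, from the black rook on d4.
King squares — c5: available; d5: attacked by Rd4; e5: available; c6: attacked by Na5; e6: attacked by Pd7; c7: available; d7: attacked by Rd4; e7: available.
Legal moves for White: Ke7, Kc7, Ke5, Kc5.
White is in check but has 4 legal moves → neither.

neither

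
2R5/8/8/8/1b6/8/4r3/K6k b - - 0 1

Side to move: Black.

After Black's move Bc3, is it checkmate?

After Bc3: white king on a1; in check: yes, from the black bishop on c3.
White has 2 legal replies: Kb1, Rxc3.
In check but a legal move exists → not checkmate.

no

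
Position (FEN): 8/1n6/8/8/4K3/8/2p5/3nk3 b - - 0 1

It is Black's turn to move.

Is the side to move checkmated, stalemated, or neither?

neither

Black to move; black king on e1.
In check: no.
Legal moves for Black: Nd8, Nd6+, Nc5+, Na5, Kf2, Ke2, Kd2, Kf1, Ne3, Nc3+, Nf2+, Nb2, c1=Q, c1=R, c1=B, c1=N.
Black has 16 legal moves and is not in check → neither.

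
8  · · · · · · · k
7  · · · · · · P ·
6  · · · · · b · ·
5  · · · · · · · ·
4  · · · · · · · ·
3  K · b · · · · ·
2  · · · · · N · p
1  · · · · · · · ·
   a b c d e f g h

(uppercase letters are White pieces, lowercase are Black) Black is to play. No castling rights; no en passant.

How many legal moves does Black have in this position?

4

Black to move; king on h8.
In check: yes, from the white pawn on g7.
Legal moves: Kg8, Kh7, Kxg7, Bxg7.
Count: 4.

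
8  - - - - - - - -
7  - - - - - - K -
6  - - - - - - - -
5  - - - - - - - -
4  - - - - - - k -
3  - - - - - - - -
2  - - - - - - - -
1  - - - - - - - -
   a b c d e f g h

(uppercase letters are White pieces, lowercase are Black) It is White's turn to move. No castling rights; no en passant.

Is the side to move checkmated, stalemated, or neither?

neither

White to move; white king on g7.
In check: no.
Legal moves for White: Kh8, Kg8, Kf8, Kh7, Kf7, Kh6, Kg6, Kf6.
White has 8 legal moves and is not in check → neither.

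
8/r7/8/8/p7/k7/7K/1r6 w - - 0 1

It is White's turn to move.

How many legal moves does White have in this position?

3

White to move; king on h2.
In check: no.
Legal moves: Kh3, Kg3, Kg2.
Count: 3.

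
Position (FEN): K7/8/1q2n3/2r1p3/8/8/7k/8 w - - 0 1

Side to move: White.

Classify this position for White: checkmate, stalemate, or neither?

stalemate

White to move; white king on a8.
In check: no.
King squares — a7: attacked by Qb6; b7: attacked by Qb6; b8: attacked by Qb6.
Legal moves for White: none.
Not in check and no legal moves → stalemate.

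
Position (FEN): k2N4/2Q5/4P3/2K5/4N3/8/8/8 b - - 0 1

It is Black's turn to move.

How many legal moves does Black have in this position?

Black to move; king on a8.
In check: no.
Legal moves: none.
Count: 0.

0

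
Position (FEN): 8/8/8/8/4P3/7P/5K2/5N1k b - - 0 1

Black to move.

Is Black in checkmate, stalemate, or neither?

stalemate

Black to move; black king on h1.
In check: no.
King squares — g1: attacked by Kf2; g2: attacked by Kf2; h2: attacked by Nf1.
Legal moves for Black: none.
Not in check and no legal moves → stalemate.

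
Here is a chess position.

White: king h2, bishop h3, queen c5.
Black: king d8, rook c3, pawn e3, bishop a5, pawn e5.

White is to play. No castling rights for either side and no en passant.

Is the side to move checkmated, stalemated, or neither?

White to move; white king on h2.
In check: no.
Legal moves for White include: Qf8+, Qc8+, Qe7+, Qc7+, Qa7, Qd6+, Qc6, Qb6+, Qxe5, Qd5+, Qb5, Qxa5+, Qd4+, Qc4, Qb4, Qxe3, Qxc3, Qa3, ... (list truncated; more exist).
White has legal moves and is not in check → neither.

neither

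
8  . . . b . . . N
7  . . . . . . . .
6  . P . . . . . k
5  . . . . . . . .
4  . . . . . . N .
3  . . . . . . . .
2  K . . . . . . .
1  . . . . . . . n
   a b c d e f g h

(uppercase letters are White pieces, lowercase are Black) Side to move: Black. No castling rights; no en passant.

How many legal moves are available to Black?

Black to move; king on h6.
In check: yes, from the white knight on g4.
Legal moves: Kh7, Kg7, Kh5, Kg5.
Count: 4.

4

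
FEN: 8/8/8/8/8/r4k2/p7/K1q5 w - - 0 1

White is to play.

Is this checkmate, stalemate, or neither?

checkmate

White to move; white king on a1.
In check: yes, from the black queen on c1.
King squares — b1: attacked by Qc1; a2: attacked by Ra3; b2: attacked by Qc1.
Legal moves for White: none.
In check with no legal moves → checkmate.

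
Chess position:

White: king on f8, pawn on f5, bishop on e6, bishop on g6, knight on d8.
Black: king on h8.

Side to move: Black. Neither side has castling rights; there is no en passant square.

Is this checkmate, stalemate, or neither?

Black to move; black king on h8.
In check: no.
King squares — g7: attacked by Kf8; h7: attacked by Bg6; g8: attacked by Be6.
Legal moves for Black: none.
Not in check and no legal moves → stalemate.

stalemate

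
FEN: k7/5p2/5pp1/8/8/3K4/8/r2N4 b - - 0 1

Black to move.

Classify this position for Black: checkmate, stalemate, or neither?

Black to move; black king on a8.
In check: no.
Legal moves for Black: Kb8, Kb7, Ka7, Ra7, Ra6, Ra5, Ra4, Ra3+, Ra2, Rxd1+, Rc1, Rb1, g5, f5.
Black has 14 legal moves and is not in check → neither.

neither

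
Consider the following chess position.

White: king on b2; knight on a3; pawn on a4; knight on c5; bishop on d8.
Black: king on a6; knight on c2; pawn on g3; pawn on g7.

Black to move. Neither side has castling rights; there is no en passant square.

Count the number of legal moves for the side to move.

Black to move; king on a6.
In check: yes, from the white knight on c5.
Legal moves: Ka7.
Count: 1.

1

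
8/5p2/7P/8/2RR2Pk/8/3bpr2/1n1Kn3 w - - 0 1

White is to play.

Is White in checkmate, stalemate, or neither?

White to move; white king on d1.
In check: yes, from the black pawn on e2.
King squares — c1: attacked by Bd2; e1: attacked by Bd2; c2: attacked by Ne1; d2: attacked by Nb1; e2: attacked by Rf2.
Legal moves for White: none.
In check with no legal moves → checkmate.

checkmate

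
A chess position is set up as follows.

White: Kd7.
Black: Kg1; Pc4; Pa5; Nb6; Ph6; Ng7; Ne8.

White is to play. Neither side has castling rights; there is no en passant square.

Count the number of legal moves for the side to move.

3

White to move; king on d7.
In check: yes, from the black knight on b6.
Legal moves: Kd8, Ke7, Kc6.
Count: 3.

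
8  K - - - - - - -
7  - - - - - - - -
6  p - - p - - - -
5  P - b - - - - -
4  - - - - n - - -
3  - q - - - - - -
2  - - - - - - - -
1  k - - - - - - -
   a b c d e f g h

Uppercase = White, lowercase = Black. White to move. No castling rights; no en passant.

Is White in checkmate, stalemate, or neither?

White to move; white king on a8.
In check: no.
King squares — a7: attacked by Bc5; b7: attacked by Qb3; b8: attacked by Qb3.
Legal moves for White: none.
Not in check and no legal moves → stalemate.

stalemate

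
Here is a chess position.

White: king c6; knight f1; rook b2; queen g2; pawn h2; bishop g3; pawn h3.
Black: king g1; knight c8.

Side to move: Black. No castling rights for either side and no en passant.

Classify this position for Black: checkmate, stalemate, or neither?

Black to move; black king on g1.
In check: yes, from the white queen on g2.
King squares — f1: attacked by Qg2; h1: attacked by Qg2; f2: attacked by Rb2; g2: attacked by Rb2; h2: attacked by Nf1.
Legal moves for Black: none.
In check with no legal moves → checkmate.

checkmate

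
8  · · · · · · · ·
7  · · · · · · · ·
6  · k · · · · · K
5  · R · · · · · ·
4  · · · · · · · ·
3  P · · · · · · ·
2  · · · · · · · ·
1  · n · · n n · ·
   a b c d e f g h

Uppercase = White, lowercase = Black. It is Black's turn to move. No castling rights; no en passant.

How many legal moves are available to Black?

5

Black to move; king on b6.
In check: yes, from the white rook on b5.
Legal moves: Kc7, Ka7, Kc6, Ka6, Kxb5.
Count: 5.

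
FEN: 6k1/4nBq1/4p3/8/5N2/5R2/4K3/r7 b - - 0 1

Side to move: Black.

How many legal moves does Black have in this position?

5

Black to move; king on g8.
In check: yes, from the white bishop on f7.
Legal moves: Kh8, Kf8, Kh7, Kxf7, Qxf7.
Count: 5.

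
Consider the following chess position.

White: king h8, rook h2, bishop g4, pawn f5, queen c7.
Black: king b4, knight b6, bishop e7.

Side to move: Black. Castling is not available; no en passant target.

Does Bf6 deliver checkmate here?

After Bf6: white king on h8; in check: yes, from the black bishop on f6.
White has 3 legal replies: Kg8, Kh7, Qg7.
In check but a legal move exists → not checkmate.

no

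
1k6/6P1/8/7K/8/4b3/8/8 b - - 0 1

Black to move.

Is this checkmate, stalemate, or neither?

neither

Black to move; black king on b8.
In check: no.
Legal moves for Black: Kc8, Ka8, Kc7, Kb7, Ka7, Ba7, Bh6, Bb6, Bg5, Bc5, Bf4, Bd4, Bf2, Bd2, Bg1, Bc1.
Black has 16 legal moves and is not in check → neither.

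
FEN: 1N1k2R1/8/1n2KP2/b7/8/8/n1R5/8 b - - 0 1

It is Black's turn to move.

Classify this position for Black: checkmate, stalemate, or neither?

checkmate

Black to move; black king on d8.
In check: yes, from the white rook on g8.
King squares — c7: attacked by Rc2; d7: attacked by Ke6; e7: attacked by Ke6; c8: attacked by Rc2; e8: attacked by Rg8.
Legal moves for Black: none.
In check with no legal moves → checkmate.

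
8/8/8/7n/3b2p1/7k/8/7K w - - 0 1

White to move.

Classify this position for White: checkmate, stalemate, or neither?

White to move; white king on h1.
In check: no.
King squares — g1: attacked by Bd4; g2: attacked by Kh3; h2: attacked by Kh3.
Legal moves for White: none.
Not in check and no legal moves → stalemate.

stalemate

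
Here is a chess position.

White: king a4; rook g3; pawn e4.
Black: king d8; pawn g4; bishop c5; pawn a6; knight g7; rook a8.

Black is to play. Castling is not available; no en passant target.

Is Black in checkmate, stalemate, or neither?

Black to move; black king on d8.
In check: no.
Legal moves for Black include: Ke8, Kc8, Ke7, Kd7, Kc7, Rc8, Rb8, Ra7, Ne8, Ne6, Nh5, Nf5, Bf8, Be7, Ba7, Bd6, Bb6, Bd4, ... (list truncated; more exist).
Black has legal moves and is not in check → neither.

neither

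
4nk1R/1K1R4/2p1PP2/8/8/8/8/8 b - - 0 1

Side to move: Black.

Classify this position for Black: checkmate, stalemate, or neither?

Black to move; black king on f8.
In check: yes, from the white rook on h8.
King squares — e7: attacked by Pf6; f7: attacked by Pe6; g7: attacked by Pf6; e8: own knight; g8: attacked by Rh8.
Legal moves for Black: none.
In check with no legal moves → checkmate.

checkmate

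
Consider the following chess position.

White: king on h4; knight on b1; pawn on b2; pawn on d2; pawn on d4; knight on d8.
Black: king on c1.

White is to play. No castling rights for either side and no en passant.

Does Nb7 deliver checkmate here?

no

After Nb7: black king on c1; in check: no.
Black is not in check, so this cannot be checkmate.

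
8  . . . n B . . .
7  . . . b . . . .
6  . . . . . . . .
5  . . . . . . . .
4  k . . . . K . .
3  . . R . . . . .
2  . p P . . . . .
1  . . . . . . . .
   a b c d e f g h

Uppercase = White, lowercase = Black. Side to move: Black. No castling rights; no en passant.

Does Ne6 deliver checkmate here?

After Ne6: white king on f4; in check: yes, from the black knight on e6.
White has 7 legal replies: Kf5, Ke5, Kg4, Ke4, Kg3, Kf3, Ke3.
In check but a legal move exists → not checkmate.

no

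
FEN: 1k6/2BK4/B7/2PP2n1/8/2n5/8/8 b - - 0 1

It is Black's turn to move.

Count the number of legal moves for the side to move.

2

Black to move; king on b8.
In check: yes, from the white bishop on c7.
Legal moves: Ka8, Ka7.
Count: 2.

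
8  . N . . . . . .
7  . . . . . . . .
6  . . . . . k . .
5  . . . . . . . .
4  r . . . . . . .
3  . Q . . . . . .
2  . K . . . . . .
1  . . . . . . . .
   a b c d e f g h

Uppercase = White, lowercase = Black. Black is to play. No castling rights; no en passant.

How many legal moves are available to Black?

20

Black to move; king on f6.
In check: no.
Legal moves: Kg7, Ke7, Kg6, Kg5, Kf5, Ke5, Ra8, Ra7, Ra6, Ra5, Rh4, Rg4, Rf4, Re4, Rd4, Rc4, Rb4, Ra3, Ra2+, Ra1.
Count: 20.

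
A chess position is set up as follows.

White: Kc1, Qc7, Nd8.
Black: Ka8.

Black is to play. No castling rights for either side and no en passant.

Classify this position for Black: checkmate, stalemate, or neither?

Black to move; black king on a8.
In check: no.
King squares — a7: attacked by Qc7; b7: attacked by Qc7; b8: attacked by Qc7.
Legal moves for Black: none.
Not in check and no legal moves → stalemate.

stalemate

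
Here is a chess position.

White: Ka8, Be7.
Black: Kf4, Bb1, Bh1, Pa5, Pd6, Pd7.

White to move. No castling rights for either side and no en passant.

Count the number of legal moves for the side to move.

White to move; king on a8.
In check: yes, from the black bishop on h1.
Legal moves: Kb8, Ka7.
Count: 2.

2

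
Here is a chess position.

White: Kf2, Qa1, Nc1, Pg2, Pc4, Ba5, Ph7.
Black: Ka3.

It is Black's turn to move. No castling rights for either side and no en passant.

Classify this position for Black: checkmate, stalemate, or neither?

checkmate

Black to move; black king on a3.
In check: yes, from the white queen on a1.
King squares — a2: attacked by Qa1; b2: attacked by Qa1; b3: attacked by Nc1; a4: attacked by Qa1; b4: attacked by Ba5.
Legal moves for Black: none.
In check with no legal moves → checkmate.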